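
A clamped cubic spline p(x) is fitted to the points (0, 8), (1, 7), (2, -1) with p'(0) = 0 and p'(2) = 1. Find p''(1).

-22

With m_i denoting the second derivative at x_i, h_i = 1, 1, and Δ_i = (y_(i+1) − y_i)/h_i = -1, -8:
  1·m_0 + 4·m_1 + 1·m_2 = 6(Δ_1 - Δ_0) = -42
Clamped end conditions give two more equations: 2h_0·m_0 + h_0·m_1 = 6(Δ_0 - p'(0)) = -6 and h_1·m_1 + 2h_1·m_2 = 6(p'(2) - Δ_1) = 54.
Solving the tridiagonal system: m_0 = 8, m_1 = -22, m_2 = 38.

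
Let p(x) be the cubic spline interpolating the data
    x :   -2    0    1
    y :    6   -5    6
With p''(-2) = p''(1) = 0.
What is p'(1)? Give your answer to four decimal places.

Let σ_i = p''(x_i). Step sizes h_i = 2, 1; slopes of the chords Δ_i = (y_(i+1) - y_i)/h_i = -11/2, 11.
  2·σ_0 + 6·σ_1 + 1·σ_2 = 6(Δ_1 - Δ_0) = 99
Natural end conditions: σ_0 = σ_2 = 0.
Solving: σ_0 = 0, σ_1 = 33/2, σ_2 = 0.
On [0, 1], p'(x) = b_1 + 2c_1·x + 3d_1·x² with b_1 = Δ_1 - h_1(2σ_1 + σ_2)/6 = 11/2, c_1 = σ_1/2 = 33/4, d_1 = (σ_2 - σ_1)/(6h_1) = -11/4. So p'(1) = 55/4.

13.7500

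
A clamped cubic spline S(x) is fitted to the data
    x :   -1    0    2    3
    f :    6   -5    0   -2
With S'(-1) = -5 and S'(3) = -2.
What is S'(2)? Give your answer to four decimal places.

1.3000

Let σ_i = S''(x_i). Step sizes h_i = 1, 2, 1; slopes of the chords Δ_i = (y_(i+1) - y_i)/h_i = -11, 5/2, -2.
  1·σ_0 + 6·σ_1 + 2·σ_2 = 6(Δ_1 - Δ_0) = 81
  2·σ_1 + 6·σ_2 + 1·σ_3 = 6(Δ_2 - Δ_1) = -27
Clamped end conditions give two more equations: 2h_0·σ_0 + h_0·σ_1 = 6(Δ_0 - S'(-1)) = -36 and h_2·σ_2 + 2h_2·σ_3 = 6(S'(3) - Δ_2) = 0.
Hence σ_0 = -147/5, σ_1 = 114/5, σ_2 = -66/5, σ_3 = 33/5.
On [2, 3], S'(x) = b_2 + 2c_2·(x - 2) + 3d_2·(x - 2)² with b_2 = Δ_2 - h_2(2σ_2 + σ_3)/6 = 13/10, c_2 = σ_2/2 = -33/5, d_2 = (σ_3 - σ_2)/(6h_2) = 33/10. So S'(2) = 13/10.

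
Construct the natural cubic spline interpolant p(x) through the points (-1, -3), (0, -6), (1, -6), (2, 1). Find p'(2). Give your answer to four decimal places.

Let M_i = p''(x_i). Step sizes h_i = 1, 1, 1; slopes of the chords Δ_i = (y_(i+1) - y_i)/h_i = -3, 0, 7.
  1·M_0 + 4·M_1 + 1·M_2 = 6(Δ_1 - Δ_0) = 18
  1·M_1 + 4·M_2 + 1·M_3 = 6(Δ_2 - Δ_1) = 42
Natural end conditions: M_0 = M_3 = 0.
Solving the tridiagonal system: M_0 = 0, M_1 = 2, M_2 = 10, M_3 = 0.
On [1, 2], p'(x) = b_2 + 2c_2·(x - 1) + 3d_2·(x - 1)² with b_2 = Δ_2 - h_2(2M_2 + M_3)/6 = 11/3, c_2 = M_2/2 = 5, d_2 = (M_3 - M_2)/(6h_2) = -5/3. So p'(2) = 26/3.

8.6667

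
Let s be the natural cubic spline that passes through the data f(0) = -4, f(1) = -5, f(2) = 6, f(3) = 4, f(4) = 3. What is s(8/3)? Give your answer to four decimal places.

Put M_i = s'' at the i-th knot. Here h = (1, 1, 1, 1) and Δ = (-1, 11, -2, -1), so the interior equations h_(i-1)·M_(i-1) + 2(h_(i-1)+h_i)·M_i + h_i·M_(i+1) = 6(Δ_i − Δ_(i-1)) read
  1·M_0 + 4·M_1 + 1·M_2 = 6(Δ_1 - Δ_0) = 72
  1·M_1 + 4·M_2 + 1·M_3 = 6(Δ_2 - Δ_1) = -78
  1·M_2 + 4·M_3 + 1·M_4 = 6(Δ_3 - Δ_2) = 6
Natural end conditions: M_0 = M_4 = 0.
Hence M_0 = 0, M_1 = 699/28, M_2 = -195/7, M_3 = 237/28, M_4 = 0.
On [2, 3], s(t) = 6 + 47/8·(t - 2) - 195/14·(t - 2)² + 339/56·(t - 2)³.
With (t - 2) = 2/3: s(8/3) = 1391/252.

5.5198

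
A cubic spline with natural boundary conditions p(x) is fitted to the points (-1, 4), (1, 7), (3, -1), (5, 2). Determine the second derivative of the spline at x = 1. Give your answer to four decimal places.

-5.5000

Write M_i for p''(x_i). With h_i = 2, 2, 2 and divided differences Δ_i = 3/2, -4, 3/2, the continuity of p' gives the tridiagonal system
  2·M_0 + 8·M_1 + 2·M_2 = 6(Δ_1 - Δ_0) = -33
  2·M_1 + 8·M_2 + 2·M_3 = 6(Δ_2 - Δ_1) = 33
Natural end conditions: M_0 = M_3 = 0.
Solving the tridiagonal system: M_0 = 0, M_1 = -11/2, M_2 = 11/2, M_3 = 0.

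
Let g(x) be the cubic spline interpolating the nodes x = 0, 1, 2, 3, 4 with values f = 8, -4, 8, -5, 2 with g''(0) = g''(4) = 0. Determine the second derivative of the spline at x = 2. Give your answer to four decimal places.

Put M_i = g'' at the i-th knot. Here h = (1, 1, 1, 1) and Δ = (-12, 12, -13, 7), so the interior equations h_(i-1)·M_(i-1) + 2(h_(i-1)+h_i)·M_i + h_i·M_(i+1) = 6(Δ_i − Δ_(i-1)) read
  1·M_0 + 4·M_1 + 1·M_2 = 6(Δ_1 - Δ_0) = 144
  1·M_1 + 4·M_2 + 1·M_3 = 6(Δ_2 - Δ_1) = -150
  1·M_2 + 4·M_3 + 1·M_4 = 6(Δ_3 - Δ_2) = 120
Natural end conditions: M_0 = M_4 = 0.
Solving: M_0 = 0, M_1 = 360/7, M_2 = -432/7, M_3 = 318/7, M_4 = 0.

-61.7143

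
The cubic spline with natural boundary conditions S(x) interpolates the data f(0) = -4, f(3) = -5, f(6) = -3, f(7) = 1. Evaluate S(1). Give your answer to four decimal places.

-4.2720

Put σ_i = S'' at the i-th knot. Here h = (3, 3, 1) and Δ = (-1/3, 2/3, 4), so the interior equations h_(i-1)·σ_(i-1) + 2(h_(i-1)+h_i)·σ_i + h_i·σ_(i+1) = 6(Δ_i − Δ_(i-1)) read
  3·σ_0 + 12·σ_1 + 3·σ_2 = 6(Δ_1 - Δ_0) = 6
  3·σ_1 + 8·σ_2 + 1·σ_3 = 6(Δ_2 - Δ_1) = 20
Natural end conditions: σ_0 = σ_3 = 0.
Forward elimination and back-substitution give σ_0 = 0, σ_1 = -4/29, σ_2 = 74/29, σ_3 = 0.
On [0, 3], S(x) = -4 - 23/87·x + 0·x² - 2/261·x³.
With x = 1: S(1) = -1115/261.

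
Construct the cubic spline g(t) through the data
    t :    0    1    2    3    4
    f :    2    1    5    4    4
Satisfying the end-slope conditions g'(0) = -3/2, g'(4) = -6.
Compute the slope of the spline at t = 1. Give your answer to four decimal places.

Put M_i = g'' at the i-th knot. Here h = (1, 1, 1, 1) and Δ = (-1, 4, -1, 0), so the interior equations h_(i-1)·M_(i-1) + 2(h_(i-1)+h_i)·M_i + h_i·M_(i+1) = 6(Δ_i − Δ_(i-1)) read
  1·M_0 + 4·M_1 + 1·M_2 = 6(Δ_1 - Δ_0) = 30
  1·M_1 + 4·M_2 + 1·M_3 = 6(Δ_2 - Δ_1) = -30
  1·M_2 + 4·M_3 + 1·M_4 = 6(Δ_3 - Δ_2) = 6
Clamped end conditions give two more equations: 2h_0·M_0 + h_0·M_1 = 6(Δ_0 - g'(0)) = 3 and h_3·M_3 + 2h_3·M_4 = 6(g'(4) - Δ_3) = -36.
Solving: M_0 = -249/56, M_1 = 333/28, M_2 = -105/8, M_3 = 297/28, M_4 = -1305/56.
On [1, 2], g'(t) = b_1 + 2c_1·(t - 1) + 3d_1·(t - 1)² with b_1 = Δ_1 - h_1(2M_1 + M_2)/6 = 249/112, c_1 = M_1/2 = 333/56, d_1 = (M_2 - M_1)/(6h_1) = -467/112. So g'(1) = 249/112.

2.2232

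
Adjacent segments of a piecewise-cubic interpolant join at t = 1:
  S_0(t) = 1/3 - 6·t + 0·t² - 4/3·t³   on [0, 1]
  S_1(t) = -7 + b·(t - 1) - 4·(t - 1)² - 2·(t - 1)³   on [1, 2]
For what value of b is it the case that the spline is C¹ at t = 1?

-10

S_0'(t) = -6 + 0·t - 4·t², so S_0'(1) = -10. On the right, S_1'(1) = b, so b = -10.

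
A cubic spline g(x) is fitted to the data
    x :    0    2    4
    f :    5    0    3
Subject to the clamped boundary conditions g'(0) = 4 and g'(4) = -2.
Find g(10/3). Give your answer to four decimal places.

Write M_i for g''(x_i). With h_i = 2, 2 and divided differences Δ_i = -5/2, 3/2, the continuity of g' gives the tridiagonal system
  2·M_0 + 8·M_1 + 2·M_2 = 6(Δ_1 - Δ_0) = 24
Clamped end conditions give two more equations: 2h_0·M_0 + h_0·M_1 = 6(Δ_0 - g'(0)) = -39 and h_1·M_1 + 2h_1·M_2 = 6(g'(4) - Δ_1) = -21.
Forward elimination and back-substitution give M_0 = -57/4, M_1 = 9, M_2 = -39/4.
On [2, 4], g(x) = 0 - 5/4·(x - 2) + 9/2·(x - 2)² - 25/16·(x - 2)³.
With (x - 2) = 4/3: g(10/3) = 71/27.

2.6296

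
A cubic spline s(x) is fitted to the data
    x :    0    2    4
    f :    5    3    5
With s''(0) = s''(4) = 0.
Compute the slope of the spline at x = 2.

Let M_i = s''(x_i). Step sizes h_i = 2, 2; slopes of the chords Δ_i = (y_(i+1) - y_i)/h_i = -1, 1.
  2·M_0 + 8·M_1 + 2·M_2 = 6(Δ_1 - Δ_0) = 12
Natural end conditions: M_0 = M_2 = 0.
Hence M_0 = 0, M_1 = 3/2, M_2 = 0.
On [2, 4], s'(x) = b_1 + 2c_1·(x - 2) + 3d_1·(x - 2)² with b_1 = Δ_1 - h_1(2M_1 + M_2)/6 = 0, c_1 = M_1/2 = 3/4, d_1 = (M_2 - M_1)/(6h_1) = -1/8. So s'(2) = 0.

0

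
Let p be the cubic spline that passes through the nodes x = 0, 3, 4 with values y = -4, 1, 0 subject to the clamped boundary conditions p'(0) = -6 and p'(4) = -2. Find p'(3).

Let m_i = p''(x_i). Step sizes h_i = 3, 1; slopes of the chords Δ_i = (y_(i+1) - y_i)/h_i = 5/3, -1.
  3·m_0 + 8·m_1 + 1·m_2 = 6(Δ_1 - Δ_0) = -16
Clamped end conditions give two more equations: 2h_0·m_0 + h_0·m_1 = 6(Δ_0 - p'(0)) = 46 and h_1·m_1 + 2h_1·m_2 = 6(p'(4) - Δ_1) = -6.
Hence m_0 = 32/3, m_1 = -6, m_2 = 0.
On [3, 4], p'(x) = b_1 + 2c_1·(x - 3) + 3d_1·(x - 3)² with b_1 = Δ_1 - h_1(2m_1 + m_2)/6 = 1, c_1 = m_1/2 = -3, d_1 = (m_2 - m_1)/(6h_1) = 1. So p'(3) = 1.

1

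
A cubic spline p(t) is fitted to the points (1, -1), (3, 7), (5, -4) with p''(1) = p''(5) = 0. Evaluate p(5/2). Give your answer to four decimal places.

Put σ_i = p'' at the i-th knot. Here h = (2, 2) and Δ = (4, -11/2), so the interior equations h_(i-1)·σ_(i-1) + 2(h_(i-1)+h_i)·σ_i + h_i·σ_(i+1) = 6(Δ_i − Δ_(i-1)) read
  2·σ_0 + 8·σ_1 + 2·σ_2 = 6(Δ_1 - Δ_0) = -57
Natural end conditions: σ_0 = σ_2 = 0.
Solving the tridiagonal system: σ_0 = 0, σ_1 = -57/8, σ_2 = 0.
On [1, 3], p(t) = -1 + 51/8·(t - 1) + 0·(t - 1)² - 19/32·(t - 1)³.
With (t - 1) = 3/2: p(5/2) = 1679/256.

6.5586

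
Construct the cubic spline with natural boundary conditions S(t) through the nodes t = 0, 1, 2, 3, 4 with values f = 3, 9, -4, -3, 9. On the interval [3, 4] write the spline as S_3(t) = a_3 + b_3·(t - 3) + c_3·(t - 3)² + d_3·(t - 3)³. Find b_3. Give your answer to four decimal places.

Write M_i for S''(x_i). With h_i = 1, 1, 1, 1 and divided differences Δ_i = 6, -13, 1, 12, the continuity of S' gives the tridiagonal system
  1·M_0 + 4·M_1 + 1·M_2 = 6(Δ_1 - Δ_0) = -114
  1·M_1 + 4·M_2 + 1·M_3 = 6(Δ_2 - Δ_1) = 84
  1·M_2 + 4·M_3 + 1·M_4 = 6(Δ_3 - Δ_2) = 66
Natural end conditions: M_0 = M_4 = 0.
Solving: M_0 = 0, M_1 = -495/14, M_2 = 192/7, M_3 = 135/14, M_4 = 0.
On [3, 4], with S_3(t) = a_3 + b_3·(t - 3) + c_3·(t - 3)² + d_3·(t - 3)³: c_3 = M_3/2 = 135/28, d_3 = (M_4 - M_3)/(6h_3) = -45/28, b_3 = Δ_3 - h_3(2M_3 + M_4)/6 = 123/14.

8.7857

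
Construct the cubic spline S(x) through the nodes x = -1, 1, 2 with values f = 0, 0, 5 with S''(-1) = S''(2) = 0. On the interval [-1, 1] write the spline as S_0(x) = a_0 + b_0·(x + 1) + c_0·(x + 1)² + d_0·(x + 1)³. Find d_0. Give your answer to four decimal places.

Write m_i for S''(x_i). With h_i = 2, 1 and divided differences Δ_i = 0, 5, the continuity of S' gives the tridiagonal system
  2·m_0 + 6·m_1 + 1·m_2 = 6(Δ_1 - Δ_0) = 30
Natural end conditions: m_0 = m_2 = 0.
Solving the tridiagonal system: m_0 = 0, m_1 = 5, m_2 = 0.
On [-1, 1], with S_0(x) = a_0 + b_0·(x + 1) + c_0·(x + 1)² + d_0·(x + 1)³: c_0 = m_0/2 = 0, d_0 = (m_1 - m_0)/(6h_0) = 5/12, b_0 = Δ_0 - h_0(2m_0 + m_1)/6 = -5/3.

0.4167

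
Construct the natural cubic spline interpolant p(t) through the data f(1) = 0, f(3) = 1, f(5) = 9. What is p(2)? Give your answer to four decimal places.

Write M_i for p''(x_i). With h_i = 2, 2 and divided differences Δ_i = 1/2, 4, the continuity of p' gives the tridiagonal system
  2·M_0 + 8·M_1 + 2·M_2 = 6(Δ_1 - Δ_0) = 21
Natural end conditions: M_0 = M_2 = 0.
Hence M_0 = 0, M_1 = 21/8, M_2 = 0.
On [1, 3], p(t) = 0 - 3/8·(t - 1) + 0·(t - 1)² + 7/32·(t - 1)³.
With (t - 1) = 1: p(2) = -5/32.

-0.1563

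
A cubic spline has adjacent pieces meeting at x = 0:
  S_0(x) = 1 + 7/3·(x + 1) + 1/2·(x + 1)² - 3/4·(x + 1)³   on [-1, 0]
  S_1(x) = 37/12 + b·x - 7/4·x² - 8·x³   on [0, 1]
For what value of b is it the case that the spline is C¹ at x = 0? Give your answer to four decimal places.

S_0'(x) = 7/3 + 1·(x + 1) - 9/4·(x + 1)², so S_0'(0) = 13/12. On the right, S_1'(0) = b, so b = 13/12.

1.0833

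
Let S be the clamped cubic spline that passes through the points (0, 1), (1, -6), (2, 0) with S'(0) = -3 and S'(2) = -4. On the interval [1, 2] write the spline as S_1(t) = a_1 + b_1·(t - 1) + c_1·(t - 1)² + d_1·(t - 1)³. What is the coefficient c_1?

Put M_i = S'' at the i-th knot. Here h = (1, 1) and Δ = (-7, 6), so the interior equations h_(i-1)·M_(i-1) + 2(h_(i-1)+h_i)·M_i + h_i·M_(i+1) = 6(Δ_i − Δ_(i-1)) read
  1·M_0 + 4·M_1 + 1·M_2 = 6(Δ_1 - Δ_0) = 78
Clamped end conditions give two more equations: 2h_0·M_0 + h_0·M_1 = 6(Δ_0 - S'(0)) = -24 and h_1·M_1 + 2h_1·M_2 = 6(S'(2) - Δ_1) = -60.
Solving the tridiagonal system: M_0 = -32, M_1 = 40, M_2 = -50.
On [1, 2], with S_1(t) = a_1 + b_1·(t - 1) + c_1·(t - 1)² + d_1·(t - 1)³: c_1 = M_1/2 = 20, d_1 = (M_2 - M_1)/(6h_1) = -15, b_1 = Δ_1 - h_1(2M_1 + M_2)/6 = 1.

20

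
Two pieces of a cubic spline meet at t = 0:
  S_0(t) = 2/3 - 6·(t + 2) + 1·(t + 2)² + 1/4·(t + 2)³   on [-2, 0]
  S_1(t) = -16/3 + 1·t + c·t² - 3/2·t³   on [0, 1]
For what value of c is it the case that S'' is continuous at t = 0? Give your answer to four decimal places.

2.5000

S_0''(t) = 2 + 3/2·(t + 2), so S_0''(0) = 5. On the right, S_1''(0) = 2c, so c = 5/2.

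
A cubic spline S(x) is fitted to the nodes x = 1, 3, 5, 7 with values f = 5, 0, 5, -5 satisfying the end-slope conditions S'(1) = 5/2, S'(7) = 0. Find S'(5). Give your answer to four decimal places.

-1.8333

Write m_i for S''(x_i). With h_i = 2, 2, 2 and divided differences Δ_i = -5/2, 5/2, -5, the continuity of S' gives the tridiagonal system
  2·m_0 + 8·m_1 + 2·m_2 = 6(Δ_1 - Δ_0) = 30
  2·m_1 + 8·m_2 + 2·m_3 = 6(Δ_2 - Δ_1) = -45
Clamped end conditions give two more equations: 2h_0·m_0 + h_0·m_1 = 6(Δ_0 - S'(1)) = -30 and h_2·m_2 + 2h_2·m_3 = 6(S'(7) - Δ_2) = 30.
Forward elimination and back-substitution give m_0 = -37/3, m_1 = 29/3, m_2 = -34/3, m_3 = 79/6.
On [5, 7], S'(x) = b_2 + 2c_2·(x - 5) + 3d_2·(x - 5)² with b_2 = Δ_2 - h_2(2m_2 + m_3)/6 = -11/6, c_2 = m_2/2 = -17/3, d_2 = (m_3 - m_2)/(6h_2) = 49/24. So S'(5) = -11/6.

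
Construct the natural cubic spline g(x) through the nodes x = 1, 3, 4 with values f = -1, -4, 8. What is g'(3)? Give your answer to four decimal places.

7.5000

With M_i denoting the second derivative at x_i, h_i = 2, 1, and Δ_i = (y_(i+1) − y_i)/h_i = -3/2, 12:
  2·M_0 + 6·M_1 + 1·M_2 = 6(Δ_1 - Δ_0) = 81
Natural end conditions: M_0 = M_2 = 0.
Hence M_0 = 0, M_1 = 27/2, M_2 = 0.
On [3, 4], g'(x) = b_1 + 2c_1·(x - 3) + 3d_1·(x - 3)² with b_1 = Δ_1 - h_1(2M_1 + M_2)/6 = 15/2, c_1 = M_1/2 = 27/4, d_1 = (M_2 - M_1)/(6h_1) = -9/4. So g'(3) = 15/2.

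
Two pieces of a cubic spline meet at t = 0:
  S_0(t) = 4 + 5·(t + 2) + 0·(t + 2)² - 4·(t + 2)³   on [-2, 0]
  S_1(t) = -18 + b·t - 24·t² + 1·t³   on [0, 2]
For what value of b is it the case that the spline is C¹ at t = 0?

S_0'(t) = 5 + 0·(t + 2) - 12·(t + 2)², so S_0'(0) = -43. On the right, S_1'(0) = b, so b = -43.

-43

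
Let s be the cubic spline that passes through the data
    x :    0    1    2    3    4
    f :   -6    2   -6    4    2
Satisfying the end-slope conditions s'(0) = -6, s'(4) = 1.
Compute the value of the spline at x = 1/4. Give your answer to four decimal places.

Write M_i for s''(x_i). With h_i = 1, 1, 1, 1 and divided differences Δ_i = 8, -8, 10, -2, the continuity of s' gives the tridiagonal system
  1·M_0 + 4·M_1 + 1·M_2 = 6(Δ_1 - Δ_0) = -96
  1·M_1 + 4·M_2 + 1·M_3 = 6(Δ_2 - Δ_1) = 108
  1·M_2 + 4·M_3 + 1·M_4 = 6(Δ_3 - Δ_2) = -72
Clamped end conditions give two more equations: 2h_0·M_0 + h_0·M_1 = 6(Δ_0 - s'(0)) = 84 and h_3·M_3 + 2h_3·M_4 = 6(s'(4) - Δ_3) = 18.
Solving the tridiagonal system: M_0 = 1927/28, M_1 = -751/14, M_2 = 199/4, M_3 = -523/14, M_4 = 775/28.
On [0, 1], s(x) = -6 - 6·x + 1927/56·x² - 1143/56·x³.
With x = 1/4: s(1/4) = -20315/3584.

-5.6682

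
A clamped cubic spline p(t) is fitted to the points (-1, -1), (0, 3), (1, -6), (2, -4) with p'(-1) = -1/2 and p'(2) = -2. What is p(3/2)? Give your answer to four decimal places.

Let m_i = p''(x_i). Step sizes h_i = 1, 1, 1; slopes of the chords Δ_i = (y_(i+1) - y_i)/h_i = 4, -9, 2.
  1·m_0 + 4·m_1 + 1·m_2 = 6(Δ_1 - Δ_0) = -78
  1·m_1 + 4·m_2 + 1·m_3 = 6(Δ_2 - Δ_1) = 66
Clamped end conditions give two more equations: 2h_0·m_0 + h_0·m_1 = 6(Δ_0 - p'(-1)) = 27 and h_2·m_2 + 2h_2·m_3 = 6(p'(2) - Δ_2) = -24.
Forward elimination and back-substitution give m_0 = 156/5, m_1 = -177/5, m_2 = 162/5, m_3 = -141/5.
On [1, 2], p(t) = -6 - 41/10·(t - 1) + 81/5·(t - 1)² - 101/10·(t - 1)³.
With (t - 1) = 1/2: p(3/2) = -421/80.

-5.2625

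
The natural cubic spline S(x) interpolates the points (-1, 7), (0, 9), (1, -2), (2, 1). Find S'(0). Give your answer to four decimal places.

Let M_i = S''(x_i). Step sizes h_i = 1, 1, 1; slopes of the chords Δ_i = (y_(i+1) - y_i)/h_i = 2, -11, 3.
  1·M_0 + 4·M_1 + 1·M_2 = 6(Δ_1 - Δ_0) = -78
  1·M_1 + 4·M_2 + 1·M_3 = 6(Δ_2 - Δ_1) = 84
Natural end conditions: M_0 = M_3 = 0.
Solving: M_0 = 0, M_1 = -132/5, M_2 = 138/5, M_3 = 0.
On [0, 1], S'(x) = b_1 + 2c_1·x + 3d_1·x² with b_1 = Δ_1 - h_1(2M_1 + M_2)/6 = -34/5, c_1 = M_1/2 = -66/5, d_1 = (M_2 - M_1)/(6h_1) = 9. So S'(0) = -34/5.

-6.8000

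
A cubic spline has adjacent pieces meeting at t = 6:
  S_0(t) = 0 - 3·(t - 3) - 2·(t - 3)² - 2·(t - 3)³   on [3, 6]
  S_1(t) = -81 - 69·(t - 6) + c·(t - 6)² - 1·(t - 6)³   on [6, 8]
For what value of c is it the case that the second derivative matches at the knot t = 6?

S_0''(t) = -4 - 12·(t - 3), so S_0''(6) = -40. On the right, S_1''(6) = 2c, so c = -20.

-20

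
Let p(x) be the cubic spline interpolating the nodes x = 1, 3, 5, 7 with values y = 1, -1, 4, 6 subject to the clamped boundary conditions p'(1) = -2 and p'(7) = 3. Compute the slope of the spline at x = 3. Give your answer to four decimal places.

Put σ_i = p'' at the i-th knot. Here h = (2, 2, 2) and Δ = (-1, 5/2, 1), so the interior equations h_(i-1)·σ_(i-1) + 2(h_(i-1)+h_i)·σ_i + h_i·σ_(i+1) = 6(Δ_i − Δ_(i-1)) read
  2·σ_0 + 8·σ_1 + 2·σ_2 = 6(Δ_1 - Δ_0) = 21
  2·σ_1 + 8·σ_2 + 2·σ_3 = 6(Δ_2 - Δ_1) = -9
Clamped end conditions give two more equations: 2h_0·σ_0 + h_0·σ_1 = 6(Δ_0 - p'(1)) = 6 and h_2·σ_2 + 2h_2·σ_3 = 6(p'(7) - Δ_2) = 12.
Solving the tridiagonal system: σ_0 = -7/30, σ_1 = 52/15, σ_2 = -47/15, σ_3 = 137/30.
On [3, 5], p'(x) = b_1 + 2c_1·(x - 3) + 3d_1·(x - 3)² with b_1 = Δ_1 - h_1(2σ_1 + σ_2)/6 = 37/30, c_1 = σ_1/2 = 26/15, d_1 = (σ_2 - σ_1)/(6h_1) = -11/20. So p'(3) = 37/30.

1.2333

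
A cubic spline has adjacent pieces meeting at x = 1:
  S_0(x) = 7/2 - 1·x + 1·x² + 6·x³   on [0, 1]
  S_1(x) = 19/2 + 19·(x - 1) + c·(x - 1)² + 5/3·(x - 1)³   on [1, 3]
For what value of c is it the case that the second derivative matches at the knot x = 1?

S_0''(x) = 2 + 36·x, so S_0''(1) = 38. On the right, S_1''(1) = 2c, so c = 19.

19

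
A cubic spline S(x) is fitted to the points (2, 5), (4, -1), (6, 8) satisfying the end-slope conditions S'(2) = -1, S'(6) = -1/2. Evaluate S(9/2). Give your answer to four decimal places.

With σ_i denoting the second derivative at x_i, h_i = 2, 2, and Δ_i = (y_(i+1) − y_i)/h_i = -3, 9/2:
  2·σ_0 + 8·σ_1 + 2·σ_2 = 6(Δ_1 - Δ_0) = 45
Clamped end conditions give two more equations: 2h_0·σ_0 + h_0·σ_1 = 6(Δ_0 - S'(2)) = -12 and h_1·σ_1 + 2h_1·σ_2 = 6(S'(6) - Δ_1) = -30.
Solving the tridiagonal system: σ_0 = -17/2, σ_1 = 11, σ_2 = -13.
On [4, 6], S(x) = -1 + 3/2·(x - 4) + 11/2·(x - 4)² - 2·(x - 4)³.
With (x - 4) = 1/2: S(9/2) = 7/8.

0.8750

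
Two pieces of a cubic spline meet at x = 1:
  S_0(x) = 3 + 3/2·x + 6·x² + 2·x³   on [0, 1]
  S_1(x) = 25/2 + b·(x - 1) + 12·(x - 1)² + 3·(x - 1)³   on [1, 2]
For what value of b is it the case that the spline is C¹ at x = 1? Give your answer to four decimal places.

S_0'(x) = 3/2 + 12·x + 6·x², so S_0'(1) = 39/2. On the right, S_1'(1) = b, so b = 39/2.

19.5000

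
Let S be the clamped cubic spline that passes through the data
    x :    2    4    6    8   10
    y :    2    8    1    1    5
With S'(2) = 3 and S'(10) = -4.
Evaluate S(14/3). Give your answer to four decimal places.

Write σ_i for S''(x_i). With h_i = 2, 2, 2, 2 and divided differences Δ_i = 3, -7/2, 0, 2, the continuity of S' gives the tridiagonal system
  2·σ_0 + 8·σ_1 + 2·σ_2 = 6(Δ_1 - Δ_0) = -39
  2·σ_1 + 8·σ_2 + 2·σ_3 = 6(Δ_2 - Δ_1) = 21
  2·σ_2 + 8·σ_3 + 2·σ_4 = 6(Δ_3 - Δ_2) = 12
Clamped end conditions give two more equations: 2h_0·σ_0 + h_0·σ_1 = 6(Δ_0 - S'(2)) = 0 and h_3·σ_3 + 2h_3·σ_4 = 6(S'(10) - Δ_3) = -36.
Forward elimination and back-substitution give σ_0 = 367/112, σ_1 = -367/56, σ_2 = 55/16, σ_3 = 185/56, σ_4 = -1193/112.
On [4, 6], S(x) = 8 - 31/112·(x - 4) - 367/112·(x - 4)² + 373/448·(x - 4)³.
With (x - 4) = 2/3: S(14/3) = 2497/378.

6.6058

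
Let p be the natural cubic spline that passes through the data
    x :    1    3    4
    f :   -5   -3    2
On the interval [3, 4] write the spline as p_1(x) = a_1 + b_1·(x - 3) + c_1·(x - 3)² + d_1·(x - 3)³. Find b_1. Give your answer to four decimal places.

3.6667

Write M_i for p''(x_i). With h_i = 2, 1 and divided differences Δ_i = 1, 5, the continuity of p' gives the tridiagonal system
  2·M_0 + 6·M_1 + 1·M_2 = 6(Δ_1 - Δ_0) = 24
Natural end conditions: M_0 = M_2 = 0.
Forward elimination and back-substitution give M_0 = 0, M_1 = 4, M_2 = 0.
On [3, 4], with p_1(x) = a_1 + b_1·(x - 3) + c_1·(x - 3)² + d_1·(x - 3)³: c_1 = M_1/2 = 2, d_1 = (M_2 - M_1)/(6h_1) = -2/3, b_1 = Δ_1 - h_1(2M_1 + M_2)/6 = 11/3.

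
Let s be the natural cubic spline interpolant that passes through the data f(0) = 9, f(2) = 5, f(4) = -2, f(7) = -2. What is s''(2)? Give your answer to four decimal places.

-1.7368

Put M_i = s'' at the i-th knot. Here h = (2, 2, 3) and Δ = (-2, -7/2, 0), so the interior equations h_(i-1)·M_(i-1) + 2(h_(i-1)+h_i)·M_i + h_i·M_(i+1) = 6(Δ_i − Δ_(i-1)) read
  2·M_0 + 8·M_1 + 2·M_2 = 6(Δ_1 - Δ_0) = -9
  2·M_1 + 10·M_2 + 3·M_3 = 6(Δ_2 - Δ_1) = 21
Natural end conditions: M_0 = M_3 = 0.
Forward elimination and back-substitution give M_0 = 0, M_1 = -33/19, M_2 = 93/38, M_3 = 0.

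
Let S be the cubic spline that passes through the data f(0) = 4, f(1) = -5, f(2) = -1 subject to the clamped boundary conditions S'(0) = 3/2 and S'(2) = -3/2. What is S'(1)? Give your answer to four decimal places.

Write σ_i for S''(x_i). With h_i = 1, 1 and divided differences Δ_i = -9, 4, the continuity of S' gives the tridiagonal system
  1·σ_0 + 4·σ_1 + 1·σ_2 = 6(Δ_1 - Δ_0) = 78
Clamped end conditions give two more equations: 2h_0·σ_0 + h_0·σ_1 = 6(Δ_0 - S'(0)) = -63 and h_1·σ_1 + 2h_1·σ_2 = 6(S'(2) - Δ_1) = -33.
Solving the tridiagonal system: σ_0 = -105/2, σ_1 = 42, σ_2 = -75/2.
On [1, 2], S'(t) = b_1 + 2c_1·(t - 1) + 3d_1·(t - 1)² with b_1 = Δ_1 - h_1(2σ_1 + σ_2)/6 = -15/4, c_1 = σ_1/2 = 21, d_1 = (σ_2 - σ_1)/(6h_1) = -53/4. So S'(1) = -15/4.

-3.7500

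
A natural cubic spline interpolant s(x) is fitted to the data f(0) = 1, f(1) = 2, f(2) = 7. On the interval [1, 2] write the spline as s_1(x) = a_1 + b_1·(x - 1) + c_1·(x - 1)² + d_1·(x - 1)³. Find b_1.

3

Put σ_i = s'' at the i-th knot. Here h = (1, 1) and Δ = (1, 5), so the interior equations h_(i-1)·σ_(i-1) + 2(h_(i-1)+h_i)·σ_i + h_i·σ_(i+1) = 6(Δ_i − Δ_(i-1)) read
  1·σ_0 + 4·σ_1 + 1·σ_2 = 6(Δ_1 - Δ_0) = 24
Natural end conditions: σ_0 = σ_2 = 0.
Solving the tridiagonal system: σ_0 = 0, σ_1 = 6, σ_2 = 0.
On [1, 2], with s_1(x) = a_1 + b_1·(x - 1) + c_1·(x - 1)² + d_1·(x - 1)³: c_1 = σ_1/2 = 3, d_1 = (σ_2 - σ_1)/(6h_1) = -1, b_1 = Δ_1 - h_1(2σ_1 + σ_2)/6 = 3.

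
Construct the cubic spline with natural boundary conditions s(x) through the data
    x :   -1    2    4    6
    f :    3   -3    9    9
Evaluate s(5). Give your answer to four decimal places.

Write m_i for s''(x_i). With h_i = 3, 2, 2 and divided differences Δ_i = -2, 6, 0, the continuity of s' gives the tridiagonal system
  3·m_0 + 10·m_1 + 2·m_2 = 6(Δ_1 - Δ_0) = 48
  2·m_1 + 8·m_2 + 2·m_3 = 6(Δ_2 - Δ_1) = -36
Natural end conditions: m_0 = m_3 = 0.
Hence m_0 = 0, m_1 = 6, m_2 = -6, m_3 = 0.
On [4, 6], s(x) = 9 + 4·(x - 4) - 3·(x - 4)² + 1/2·(x - 4)³.
With (x - 4) = 1: s(5) = 21/2.

10.5000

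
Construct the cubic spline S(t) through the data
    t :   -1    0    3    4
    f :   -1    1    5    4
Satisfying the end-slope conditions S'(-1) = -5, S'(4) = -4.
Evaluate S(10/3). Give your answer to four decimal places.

Put σ_i = S'' at the i-th knot. Here h = (1, 3, 1) and Δ = (2, 4/3, -1), so the interior equations h_(i-1)·σ_(i-1) + 2(h_(i-1)+h_i)·σ_i + h_i·σ_(i+1) = 6(Δ_i − Δ_(i-1)) read
  1·σ_0 + 8·σ_1 + 3·σ_2 = 6(Δ_1 - Δ_0) = -4
  3·σ_1 + 8·σ_2 + 1·σ_3 = 6(Δ_2 - Δ_1) = -14
Clamped end conditions give two more equations: 2h_0·σ_0 + h_0·σ_1 = 6(Δ_0 - S'(-1)) = 42 and h_2·σ_2 + 2h_2·σ_3 = 6(S'(4) - Δ_2) = -18.
Solving: σ_0 = 1438/63, σ_1 = -230/63, σ_2 = 50/63, σ_3 = -592/63.
On [3, 4], S(t) = 5 + 19/63·(t - 3) + 25/63·(t - 3)² - 107/63·(t - 3)³.
With (t - 3) = 1/3: S(10/3) = 8644/1701.

5.0817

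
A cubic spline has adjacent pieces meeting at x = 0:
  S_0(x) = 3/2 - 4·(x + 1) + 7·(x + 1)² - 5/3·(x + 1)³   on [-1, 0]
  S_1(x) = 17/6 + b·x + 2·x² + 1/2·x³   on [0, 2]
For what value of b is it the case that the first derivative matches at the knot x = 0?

S_0'(x) = -4 + 14·(x + 1) - 5·(x + 1)², so S_0'(0) = 5. On the right, S_1'(0) = b, so b = 5.

5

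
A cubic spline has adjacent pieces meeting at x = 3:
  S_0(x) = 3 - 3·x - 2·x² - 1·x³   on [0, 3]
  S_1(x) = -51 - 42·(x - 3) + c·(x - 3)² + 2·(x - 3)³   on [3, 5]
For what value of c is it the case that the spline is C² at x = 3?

-11

S_0''(x) = -4 - 6·x, so S_0''(3) = -22. On the right, S_1''(3) = 2c, so c = -11.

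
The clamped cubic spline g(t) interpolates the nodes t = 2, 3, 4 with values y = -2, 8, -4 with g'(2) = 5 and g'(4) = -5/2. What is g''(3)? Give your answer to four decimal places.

With σ_i denoting the second derivative at x_i, h_i = 1, 1, and Δ_i = (y_(i+1) − y_i)/h_i = 10, -12:
  1·σ_0 + 4·σ_1 + 1·σ_2 = 6(Δ_1 - Δ_0) = -132
Clamped end conditions give two more equations: 2h_0·σ_0 + h_0·σ_1 = 6(Δ_0 - g'(2)) = 30 and h_1·σ_1 + 2h_1·σ_2 = 6(g'(4) - Δ_1) = 57.
Solving the tridiagonal system: σ_0 = 177/4, σ_1 = -117/2, σ_2 = 231/4.

-58.5000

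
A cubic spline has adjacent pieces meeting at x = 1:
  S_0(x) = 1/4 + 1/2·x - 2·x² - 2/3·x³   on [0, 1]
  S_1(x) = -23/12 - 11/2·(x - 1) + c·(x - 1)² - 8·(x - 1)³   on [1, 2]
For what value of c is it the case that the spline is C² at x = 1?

S_0''(x) = -4 - 4·x, so S_0''(1) = -8. On the right, S_1''(1) = 2c, so c = -4.

-4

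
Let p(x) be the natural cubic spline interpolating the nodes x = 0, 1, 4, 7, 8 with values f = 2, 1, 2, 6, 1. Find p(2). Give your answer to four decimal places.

Write M_i for p''(x_i). With h_i = 1, 3, 3, 1 and divided differences Δ_i = -1, 1/3, 4/3, -5, the continuity of p' gives the tridiagonal system
  1·M_0 + 8·M_1 + 3·M_2 = 6(Δ_1 - Δ_0) = 8
  3·M_1 + 12·M_2 + 3·M_3 = 6(Δ_2 - Δ_1) = 6
  3·M_2 + 8·M_3 + 1·M_4 = 6(Δ_3 - Δ_2) = -38
Natural end conditions: M_0 = M_4 = 0.
Solving the tridiagonal system: M_0 = 0, M_1 = 35/104, M_2 = 23/13, M_3 = -563/104, M_4 = 0.
On [1, 4], p(x) = 1 - 277/312·(x - 1) + 35/208·(x - 1)² + 149/1872·(x - 1)³.
With (x - 1) = 1: p(2) = 337/936.

0.3600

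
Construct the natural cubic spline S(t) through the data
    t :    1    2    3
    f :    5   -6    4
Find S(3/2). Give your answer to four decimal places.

Put M_i = S'' at the i-th knot. Here h = (1, 1) and Δ = (-11, 10), so the interior equations h_(i-1)·M_(i-1) + 2(h_(i-1)+h_i)·M_i + h_i·M_(i+1) = 6(Δ_i − Δ_(i-1)) read
  1·M_0 + 4·M_1 + 1·M_2 = 6(Δ_1 - Δ_0) = 126
Natural end conditions: M_0 = M_2 = 0.
Solving the tridiagonal system: M_0 = 0, M_1 = 63/2, M_2 = 0.
On [1, 2], S(t) = 5 - 65/4·(t - 1) + 0·(t - 1)² + 21/4·(t - 1)³.
With (t - 1) = 1/2: S(3/2) = -79/32.

-2.4688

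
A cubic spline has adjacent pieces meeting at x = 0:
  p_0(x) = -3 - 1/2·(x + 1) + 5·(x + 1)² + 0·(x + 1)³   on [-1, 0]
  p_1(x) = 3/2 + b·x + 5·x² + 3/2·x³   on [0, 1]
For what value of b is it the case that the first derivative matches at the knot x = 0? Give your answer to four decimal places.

9.5000

p_0'(x) = -1/2 + 10·(x + 1) + 0·(x + 1)², so p_0'(0) = 19/2. On the right, p_1'(0) = b, so b = 19/2.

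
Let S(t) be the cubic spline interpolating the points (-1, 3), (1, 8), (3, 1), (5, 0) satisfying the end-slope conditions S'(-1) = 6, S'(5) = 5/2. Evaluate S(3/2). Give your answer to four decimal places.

6.8094

Let m_i = S''(x_i). Step sizes h_i = 2, 2, 2; slopes of the chords Δ_i = (y_(i+1) - y_i)/h_i = 5/2, -7/2, -1/2.
  2·m_0 + 8·m_1 + 2·m_2 = 6(Δ_1 - Δ_0) = -36
  2·m_1 + 8·m_2 + 2·m_3 = 6(Δ_2 - Δ_1) = 18
Clamped end conditions give two more equations: 2h_0·m_0 + h_0·m_1 = 6(Δ_0 - S'(-1)) = -21 and h_2·m_2 + 2h_2·m_3 = 6(S'(5) - Δ_2) = 18.
Hence m_0 = -46/15, m_1 = -131/30, m_2 = 38/15, m_3 = 97/30.
On [1, 3], S(t) = 8 - 43/30·(t - 1) - 131/60·(t - 1)² + 23/40·(t - 1)³.
With (t - 1) = 1/2: S(3/2) = 2179/320.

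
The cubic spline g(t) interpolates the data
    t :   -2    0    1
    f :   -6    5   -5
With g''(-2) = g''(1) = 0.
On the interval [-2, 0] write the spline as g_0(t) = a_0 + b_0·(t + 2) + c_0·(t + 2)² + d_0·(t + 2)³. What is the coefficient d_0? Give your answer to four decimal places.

Write M_i for g''(x_i). With h_i = 2, 1 and divided differences Δ_i = 11/2, -10, the continuity of g' gives the tridiagonal system
  2·M_0 + 6·M_1 + 1·M_2 = 6(Δ_1 - Δ_0) = -93
Natural end conditions: M_0 = M_2 = 0.
Solving the tridiagonal system: M_0 = 0, M_1 = -31/2, M_2 = 0.
On [-2, 0], with g_0(t) = a_0 + b_0·(t + 2) + c_0·(t + 2)² + d_0·(t + 2)³: c_0 = M_0/2 = 0, d_0 = (M_1 - M_0)/(6h_0) = -31/24, b_0 = Δ_0 - h_0(2M_0 + M_1)/6 = 32/3.

-1.2917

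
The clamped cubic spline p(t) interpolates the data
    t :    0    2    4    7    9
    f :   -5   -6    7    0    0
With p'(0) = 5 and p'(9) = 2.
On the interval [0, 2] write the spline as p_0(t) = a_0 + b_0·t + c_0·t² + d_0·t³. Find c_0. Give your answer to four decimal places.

-6.8277

With M_i denoting the second derivative at x_i, h_i = 2, 2, 3, 2, and Δ_i = (y_(i+1) − y_i)/h_i = -1/2, 13/2, -7/3, 0:
  2·M_0 + 8·M_1 + 2·M_2 = 6(Δ_1 - Δ_0) = 42
  2·M_1 + 10·M_2 + 3·M_3 = 6(Δ_2 - Δ_1) = -53
  3·M_2 + 10·M_3 + 2·M_4 = 6(Δ_3 - Δ_2) = 14
Clamped end conditions give two more equations: 2h_0·M_0 + h_0·M_1 = 6(Δ_0 - p'(0)) = -33 and h_3·M_3 + 2h_3·M_4 = 6(p'(9) - Δ_3) = 12.
Solving the tridiagonal system: M_0 = -2417/177, M_1 = 3827/354, M_2 = -1520/177, M_3 = 664/177, M_4 = 199/177.
On [0, 2], with p_0(t) = a_0 + b_0·t + c_0·t² + d_0·t³: c_0 = M_0/2 = -2417/354, d_0 = (M_1 - M_0)/(6h_0) = 2887/1416, b_0 = Δ_0 - h_0(2M_0 + M_1)/6 = 5.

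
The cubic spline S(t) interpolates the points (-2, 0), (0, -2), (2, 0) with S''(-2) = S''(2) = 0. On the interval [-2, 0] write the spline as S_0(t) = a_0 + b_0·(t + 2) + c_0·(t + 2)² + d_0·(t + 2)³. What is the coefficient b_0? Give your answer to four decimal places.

-1.5000

With m_i denoting the second derivative at x_i, h_i = 2, 2, and Δ_i = (y_(i+1) − y_i)/h_i = -1, 1:
  2·m_0 + 8·m_1 + 2·m_2 = 6(Δ_1 - Δ_0) = 12
Natural end conditions: m_0 = m_2 = 0.
Solving: m_0 = 0, m_1 = 3/2, m_2 = 0.
On [-2, 0], with S_0(t) = a_0 + b_0·(t + 2) + c_0·(t + 2)² + d_0·(t + 2)³: c_0 = m_0/2 = 0, d_0 = (m_1 - m_0)/(6h_0) = 1/8, b_0 = Δ_0 - h_0(2m_0 + m_1)/6 = -3/2.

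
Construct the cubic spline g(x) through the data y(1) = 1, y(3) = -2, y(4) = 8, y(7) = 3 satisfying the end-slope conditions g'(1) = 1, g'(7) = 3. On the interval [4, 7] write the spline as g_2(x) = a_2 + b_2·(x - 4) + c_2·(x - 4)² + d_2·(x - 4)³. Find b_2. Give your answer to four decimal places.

Put M_i = g'' at the i-th knot. Here h = (2, 1, 3) and Δ = (-3/2, 10, -5/3), so the interior equations h_(i-1)·M_(i-1) + 2(h_(i-1)+h_i)·M_i + h_i·M_(i+1) = 6(Δ_i − Δ_(i-1)) read
  2·M_0 + 6·M_1 + 1·M_2 = 6(Δ_1 - Δ_0) = 69
  1·M_1 + 8·M_2 + 3·M_3 = 6(Δ_2 - Δ_1) = -70
Clamped end conditions give two more equations: 2h_0·M_0 + h_0·M_1 = 6(Δ_0 - g'(1)) = -15 and h_2·M_2 + 2h_2·M_3 = 6(g'(7) - Δ_2) = 28.
Hence M_0 = -545/42, M_1 = 775/42, M_2 = -331/21, M_3 = 527/42.
On [4, 7], with g_2(x) = a_2 + b_2·(x - 4) + c_2·(x - 4)² + d_2·(x - 4)³: c_2 = M_2/2 = -331/42, d_2 = (M_3 - M_2)/(6h_2) = 1189/756, b_2 = Δ_2 - h_2(2M_2 + M_3)/6 = 219/28.

7.8214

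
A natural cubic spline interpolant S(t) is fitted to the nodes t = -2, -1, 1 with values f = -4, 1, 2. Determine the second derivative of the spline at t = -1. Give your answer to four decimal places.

-4.5000

Put M_i = S'' at the i-th knot. Here h = (1, 2) and Δ = (5, 1/2), so the interior equations h_(i-1)·M_(i-1) + 2(h_(i-1)+h_i)·M_i + h_i·M_(i+1) = 6(Δ_i − Δ_(i-1)) read
  1·M_0 + 6·M_1 + 2·M_2 = 6(Δ_1 - Δ_0) = -27
Natural end conditions: M_0 = M_2 = 0.
Forward elimination and back-substitution give M_0 = 0, M_1 = -9/2, M_2 = 0.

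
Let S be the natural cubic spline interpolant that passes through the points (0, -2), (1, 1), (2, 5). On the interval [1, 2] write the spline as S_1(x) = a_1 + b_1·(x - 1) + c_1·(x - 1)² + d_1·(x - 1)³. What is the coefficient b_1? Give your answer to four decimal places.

3.5000

Put m_i = S'' at the i-th knot. Here h = (1, 1) and Δ = (3, 4), so the interior equations h_(i-1)·m_(i-1) + 2(h_(i-1)+h_i)·m_i + h_i·m_(i+1) = 6(Δ_i − Δ_(i-1)) read
  1·m_0 + 4·m_1 + 1·m_2 = 6(Δ_1 - Δ_0) = 6
Natural end conditions: m_0 = m_2 = 0.
Hence m_0 = 0, m_1 = 3/2, m_2 = 0.
On [1, 2], with S_1(x) = a_1 + b_1·(x - 1) + c_1·(x - 1)² + d_1·(x - 1)³: c_1 = m_1/2 = 3/4, d_1 = (m_2 - m_1)/(6h_1) = -1/4, b_1 = Δ_1 - h_1(2m_1 + m_2)/6 = 7/2.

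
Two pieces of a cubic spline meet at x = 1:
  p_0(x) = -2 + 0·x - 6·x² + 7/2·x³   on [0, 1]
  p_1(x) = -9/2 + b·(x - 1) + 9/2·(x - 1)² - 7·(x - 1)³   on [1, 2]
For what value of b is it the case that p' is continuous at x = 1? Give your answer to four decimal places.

-1.5000

p_0'(x) = 0 - 12·x + 21/2·x², so p_0'(1) = -3/2. On the right, p_1'(1) = b, so b = -3/2.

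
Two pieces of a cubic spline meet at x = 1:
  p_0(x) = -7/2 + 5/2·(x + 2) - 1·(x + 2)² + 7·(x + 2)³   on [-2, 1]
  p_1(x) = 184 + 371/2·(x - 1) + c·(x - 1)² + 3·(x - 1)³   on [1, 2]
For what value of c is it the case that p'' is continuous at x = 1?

62

p_0''(x) = -2 + 42·(x + 2), so p_0''(1) = 124. On the right, p_1''(1) = 2c, so c = 62.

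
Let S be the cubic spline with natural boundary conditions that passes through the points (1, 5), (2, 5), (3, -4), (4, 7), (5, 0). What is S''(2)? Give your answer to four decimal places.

Put m_i = S'' at the i-th knot. Here h = (1, 1, 1, 1) and Δ = (0, -9, 11, -7), so the interior equations h_(i-1)·m_(i-1) + 2(h_(i-1)+h_i)·m_i + h_i·m_(i+1) = 6(Δ_i − Δ_(i-1)) read
  1·m_0 + 4·m_1 + 1·m_2 = 6(Δ_1 - Δ_0) = -54
  1·m_1 + 4·m_2 + 1·m_3 = 6(Δ_2 - Δ_1) = 120
  1·m_2 + 4·m_3 + 1·m_4 = 6(Δ_3 - Δ_2) = -108
Natural end conditions: m_0 = m_4 = 0.
Hence m_0 = 0, m_1 = -699/28, m_2 = 321/7, m_3 = -1077/28, m_4 = 0.

-24.9643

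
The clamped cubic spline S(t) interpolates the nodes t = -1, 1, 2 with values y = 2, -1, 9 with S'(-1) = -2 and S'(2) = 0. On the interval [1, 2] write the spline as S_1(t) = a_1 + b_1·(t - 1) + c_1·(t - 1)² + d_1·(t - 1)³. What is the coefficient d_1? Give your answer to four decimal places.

-10.4167

With σ_i denoting the second derivative at x_i, h_i = 2, 1, and Δ_i = (y_(i+1) − y_i)/h_i = -3/2, 10:
  2·σ_0 + 6·σ_1 + 1·σ_2 = 6(Δ_1 - Δ_0) = 69
Clamped end conditions give two more equations: 2h_0·σ_0 + h_0·σ_1 = 6(Δ_0 - S'(-1)) = 3 and h_1·σ_1 + 2h_1·σ_2 = 6(S'(2) - Δ_1) = -60.
Hence σ_0 = -121/12, σ_1 = 65/3, σ_2 = -245/6.
On [1, 2], with S_1(t) = a_1 + b_1·(t - 1) + c_1·(t - 1)² + d_1·(t - 1)³: c_1 = σ_1/2 = 65/6, d_1 = (σ_2 - σ_1)/(6h_1) = -125/12, b_1 = Δ_1 - h_1(2σ_1 + σ_2)/6 = 115/12.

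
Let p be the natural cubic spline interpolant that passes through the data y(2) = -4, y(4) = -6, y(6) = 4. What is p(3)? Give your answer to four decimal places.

With m_i denoting the second derivative at x_i, h_i = 2, 2, and Δ_i = (y_(i+1) − y_i)/h_i = -1, 5:
  2·m_0 + 8·m_1 + 2·m_2 = 6(Δ_1 - Δ_0) = 36
Natural end conditions: m_0 = m_2 = 0.
Forward elimination and back-substitution give m_0 = 0, m_1 = 9/2, m_2 = 0.
On [2, 4], p(x) = -4 - 5/2·(x - 2) + 0·(x - 2)² + 3/8·(x - 2)³.
With (x - 2) = 1: p(3) = -49/8.

-6.1250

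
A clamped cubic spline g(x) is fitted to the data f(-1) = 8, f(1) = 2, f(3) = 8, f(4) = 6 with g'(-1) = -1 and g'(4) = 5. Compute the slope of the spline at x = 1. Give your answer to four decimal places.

0.8261

Write M_i for g''(x_i). With h_i = 2, 2, 1 and divided differences Δ_i = -3, 3, -2, the continuity of g' gives the tridiagonal system
  2·M_0 + 8·M_1 + 2·M_2 = 6(Δ_1 - Δ_0) = 36
  2·M_1 + 6·M_2 + 1·M_3 = 6(Δ_2 - Δ_1) = -30
Clamped end conditions give two more equations: 2h_0·M_0 + h_0·M_1 = 6(Δ_0 - g'(-1)) = -12 and h_2·M_2 + 2h_2·M_3 = 6(g'(4) - Δ_2) = 42.
Hence M_0 = -180/23, M_1 = 222/23, M_2 = -294/23, M_3 = 630/23.
On [1, 3], g'(x) = b_1 + 2c_1·(x - 1) + 3d_1·(x - 1)² with b_1 = Δ_1 - h_1(2M_1 + M_2)/6 = 19/23, c_1 = M_1/2 = 111/23, d_1 = (M_2 - M_1)/(6h_1) = -43/23. So g'(1) = 19/23.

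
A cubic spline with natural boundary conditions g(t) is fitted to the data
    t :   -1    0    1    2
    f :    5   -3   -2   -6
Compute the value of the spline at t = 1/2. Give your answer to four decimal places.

-2.8000

Let σ_i = g''(x_i). Step sizes h_i = 1, 1, 1; slopes of the chords Δ_i = (y_(i+1) - y_i)/h_i = -8, 1, -4.
  1·σ_0 + 4·σ_1 + 1·σ_2 = 6(Δ_1 - Δ_0) = 54
  1·σ_1 + 4·σ_2 + 1·σ_3 = 6(Δ_2 - Δ_1) = -30
Natural end conditions: σ_0 = σ_3 = 0.
Solving the tridiagonal system: σ_0 = 0, σ_1 = 82/5, σ_2 = -58/5, σ_3 = 0.
On [0, 1], g(t) = -3 - 38/15·t + 41/5·t² - 14/3·t³.
With t = 1/2: g(1/2) = -14/5.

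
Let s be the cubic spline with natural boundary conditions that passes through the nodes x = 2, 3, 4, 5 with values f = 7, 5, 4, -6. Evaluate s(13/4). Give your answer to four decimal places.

5.0438

Write σ_i for s''(x_i). With h_i = 1, 1, 1 and divided differences Δ_i = -2, -1, -10, the continuity of s' gives the tridiagonal system
  1·σ_0 + 4·σ_1 + 1·σ_2 = 6(Δ_1 - Δ_0) = 6
  1·σ_1 + 4·σ_2 + 1·σ_3 = 6(Δ_2 - Δ_1) = -54
Natural end conditions: σ_0 = σ_3 = 0.
Forward elimination and back-substitution give σ_0 = 0, σ_1 = 26/5, σ_2 = -74/5, σ_3 = 0.
On [3, 4], s(x) = 5 - 4/15·(x - 3) + 13/5·(x - 3)² - 10/3·(x - 3)³.
With (x - 3) = 1/4: s(13/4) = 807/160.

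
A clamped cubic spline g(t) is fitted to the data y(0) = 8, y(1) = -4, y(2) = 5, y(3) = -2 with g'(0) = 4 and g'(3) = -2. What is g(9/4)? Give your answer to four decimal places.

Let m_i = g''(x_i). Step sizes h_i = 1, 1, 1; slopes of the chords Δ_i = (y_(i+1) - y_i)/h_i = -12, 9, -7.
  1·m_0 + 4·m_1 + 1·m_2 = 6(Δ_1 - Δ_0) = 126
  1·m_1 + 4·m_2 + 1·m_3 = 6(Δ_2 - Δ_1) = -96
Clamped end conditions give two more equations: 2h_0·m_0 + h_0·m_1 = 6(Δ_0 - g'(0)) = -96 and h_2·m_2 + 2h_2·m_3 = 6(g'(3) - Δ_2) = 30.
Hence m_0 = -80, m_1 = 64, m_2 = -50, m_3 = 40.
On [2, 3], g(t) = 5 + 3·(t - 2) - 25·(t - 2)² + 15·(t - 2)³.
With (t - 2) = 1/4: g(9/4) = 283/64.

4.4219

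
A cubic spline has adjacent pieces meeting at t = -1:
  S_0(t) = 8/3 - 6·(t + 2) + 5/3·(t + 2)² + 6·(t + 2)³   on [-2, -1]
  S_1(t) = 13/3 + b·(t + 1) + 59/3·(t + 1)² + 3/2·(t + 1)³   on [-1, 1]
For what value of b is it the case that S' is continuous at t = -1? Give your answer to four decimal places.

S_0'(t) = -6 + 10/3·(t + 2) + 18·(t + 2)², so S_0'(-1) = 46/3. On the right, S_1'(-1) = b, so b = 46/3.

15.3333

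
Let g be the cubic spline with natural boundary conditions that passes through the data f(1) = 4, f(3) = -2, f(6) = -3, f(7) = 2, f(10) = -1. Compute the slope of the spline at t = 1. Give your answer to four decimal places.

Write σ_i for g''(x_i). With h_i = 2, 3, 1, 3 and divided differences Δ_i = -3, -1/3, 5, -1, the continuity of g' gives the tridiagonal system
  2·σ_0 + 10·σ_1 + 3·σ_2 = 6(Δ_1 - Δ_0) = 16
  3·σ_1 + 8·σ_2 + 1·σ_3 = 6(Δ_2 - Δ_1) = 32
  1·σ_2 + 8·σ_3 + 3·σ_4 = 6(Δ_3 - Δ_2) = -36
Natural end conditions: σ_0 = σ_4 = 0.
Solving the tridiagonal system: σ_0 = 0, σ_1 = 22/93, σ_2 = 1268/279, σ_3 = -1414/279, σ_4 = 0.
On [1, 3], g'(t) = b_0 + 2c_0·(t - 1) + 3d_0·(t - 1)² with b_0 = Δ_0 - h_0(2σ_0 + σ_1)/6 = -859/279, c_0 = σ_0/2 = 0, d_0 = (σ_1 - σ_0)/(6h_0) = 11/558. So g'(1) = -859/279.

-3.0789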